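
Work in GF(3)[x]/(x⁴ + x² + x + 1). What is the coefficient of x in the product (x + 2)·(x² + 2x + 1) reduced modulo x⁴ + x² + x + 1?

2

Multiply in GF(3)[x]: (x + 2)·(x² + 2x + 1) = x³ + x² + 2x + 2.
Reduced: x³ + x² + 2x + 2.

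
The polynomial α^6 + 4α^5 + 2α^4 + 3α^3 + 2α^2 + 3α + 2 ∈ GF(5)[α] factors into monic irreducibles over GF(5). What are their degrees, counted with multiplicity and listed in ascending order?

Write f(α) = α^6 + 4α^5 + 2α^4 + 3α^3 + 2α^2 + 3α + 2.
Roots in GF(5): f(0) = 2; f(1) = 2; f(2) = 4; f(3) = 3; f(4) = 2.
Complete factorization: f(α) = (α^6 + 4α^5 + 2α^4 + 3α^3 + 2α^2 + 3α + 2).
Factor degrees with multiplicity: 6 = 6.

6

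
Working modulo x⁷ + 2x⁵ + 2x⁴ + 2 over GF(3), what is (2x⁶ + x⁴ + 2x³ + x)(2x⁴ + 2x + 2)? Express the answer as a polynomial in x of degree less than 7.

x^6 + x^5 + 2x^3 + 2x^2 + 2x

Multiply in GF(3)[x]: (2x⁶ + x⁴ + 2x³ + x)·(2x⁴ + 2x + 2) = x¹⁰ + 2x⁸ + 2x⁷ + x⁶ + x⁵ + x³ + 2x² + 2x.
Reduce using x⁷ ≡ x⁵ + x⁴ + 1 (mod x⁷ + 2x⁵ + 2x⁴ + 2).
Reduced: x⁶ + x⁵ + 2x³ + 2x² + 2x.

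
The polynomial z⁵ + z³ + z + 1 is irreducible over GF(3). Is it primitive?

Write f(z) = z⁵ + z³ + z + 1.
|GF(3^5)^×| = 3^5 − 1 = 242. Prime factorization: 242 = 2·11^2.
f is primitive ⇔ z has order 242 in GF(3)[z]/(f), i.e. z^(242/q) ≠ 1 for each prime q | 242.
z^(121) mod f = 2.
z^(22) mod f = z⁴ + z² + 2.
None equal 1, so z has full order 242; f is primitive.

Yes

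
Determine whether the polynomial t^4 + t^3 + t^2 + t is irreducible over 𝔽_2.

Write m(t) = t^4 + t^3 + t^2 + t.
Check for roots in 𝔽_2: m(0) = 0 → root; m(1) = 0 → root.
m(0) = 0, so (t) divides m(t); m is reducible.

No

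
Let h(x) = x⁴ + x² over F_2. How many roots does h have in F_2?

2

Evaluate at each of the 2 elements of F_2:
h(0) = 0 → root; h(1) = 0 → root.
Roots: {0, 1}.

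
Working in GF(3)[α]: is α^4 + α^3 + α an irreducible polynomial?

No

Write h(α) = α^4 + α^3 + α.
Check for roots in GF(3): h(0) = 0 → root; h(1) = 0 → root; h(2) = 2.
h(0) = 0, so (α) divides h(α); h is reducible.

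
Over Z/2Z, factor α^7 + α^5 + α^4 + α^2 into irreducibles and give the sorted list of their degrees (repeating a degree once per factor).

Write h(α) = α^7 + α^5 + α^4 + α^2.
Roots in Z/2Z: h(0) = 0 → root; h(1) = 0 → root.
Linear factors from roots: (α), (α + 1).
Complete factorization: h(α) = (α)^2·(α + 1)^3·(α^2 + α + 1).
Factor degrees with multiplicity: 1 + 1 + 1 + 1 + 1 + 2 = 7.

1, 1, 1, 1, 1, 2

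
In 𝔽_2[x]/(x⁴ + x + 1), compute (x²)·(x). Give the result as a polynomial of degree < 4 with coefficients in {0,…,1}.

Multiply in 𝔽_2[x]: (x²)·(x) = x³.
Reduced: x³.

x^3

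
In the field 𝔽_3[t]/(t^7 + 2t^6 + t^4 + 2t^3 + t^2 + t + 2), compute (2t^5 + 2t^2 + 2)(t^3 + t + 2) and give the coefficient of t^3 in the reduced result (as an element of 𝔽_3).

1

Multiply in 𝔽_3[t]: (2t^5 + 2t^2 + 2)·(t^3 + t + 2) = 2t^8 + 2t^6 + t^3 + t^2 + 2t + 1.
Reduce using t^7 ≡ t^6 + 2t^4 + t^3 + 2t^2 + 2t + 1 (mod t^7 + 2t^6 + t^4 + 2t^3 + t^2 + t + 2).
Reduced: t^6 + t^5 + t^3 + 2t.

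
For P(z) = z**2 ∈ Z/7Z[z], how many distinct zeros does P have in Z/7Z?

Evaluate at each of the 7 elements of Z/7Z:
P(0) = 0 → root; P(1) = 1; P(2) = 4; P(3) = 2; P(4) = 2; P(5) = 4; P(6) = 1.
Roots: {0}.

1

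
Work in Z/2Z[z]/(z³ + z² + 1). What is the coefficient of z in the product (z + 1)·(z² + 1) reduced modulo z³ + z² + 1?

1

Multiply in Z/2Z[z]: (z + 1)·(z² + 1) = z³ + z² + z + 1.
Reduce using z³ ≡ z² + 1 (mod z³ + z² + 1).
Reduced: z.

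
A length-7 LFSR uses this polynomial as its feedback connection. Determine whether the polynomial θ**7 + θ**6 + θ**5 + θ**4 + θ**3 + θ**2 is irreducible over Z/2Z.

Write g(θ) = θ**7 + θ**6 + θ**5 + θ**4 + θ**3 + θ**2.
Check for roots in Z/2Z: g(0) = 0 → root; g(1) = 0 → root.
g(0) = 0, so (θ) divides g(θ); g is reducible.

No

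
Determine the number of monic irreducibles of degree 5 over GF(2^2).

Gauss's count: N_{4}(5) = (1/5) Σ_{d|5} μ(5/d)·4^d.
Divisors of 5: 1, 5; μ(5/d) for each: -1, 1.
Σ = − 4^1 + 4^5 = 1020.
N = 1020/5 = 204.

204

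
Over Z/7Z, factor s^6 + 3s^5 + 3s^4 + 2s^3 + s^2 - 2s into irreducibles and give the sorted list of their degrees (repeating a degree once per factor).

Write h(s) = s^6 + 3s^5 + 3s^4 + 2s^3 + s^2 - 2s.
Linear factors from roots: (s), (s - 2).
Complete factorization: h(s) = (s)·(s - 2)·(s^4 - 2s^3 - s^2 + 1).
Factor degrees with multiplicity: 1 + 1 + 4 = 6.

1, 1, 4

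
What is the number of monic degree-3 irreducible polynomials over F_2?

2

By the necklace-counting formula, N_2(3) = (1/3) Σ_{d|3} μ(3/d)·2^d.
Divisors of 3: 1, 3; μ(3/d) for each: -1, 1.
Σ = − 2^1 + 2^3 = 6.
N = 6/3 = 2.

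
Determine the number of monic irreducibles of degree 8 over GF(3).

810

By the necklace-counting formula, N_3(8) = (1/8) Σ_{d|8} μ(8/d)·3^d.
Divisors of 8: 1, 2, 4, 8; μ(8/d) for each: 0, 0, -1, 1.
Σ = − 3^4 + 3^8 = 6480.
N = 6480/8 = 810.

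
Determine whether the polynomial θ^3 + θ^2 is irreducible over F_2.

No

Write m(θ) = θ^3 + θ^2.
Check for roots in F_2: m(0) = 0 → root; m(1) = 0 → root.
m(0) = 0, so (θ) divides m(θ); m is reducible.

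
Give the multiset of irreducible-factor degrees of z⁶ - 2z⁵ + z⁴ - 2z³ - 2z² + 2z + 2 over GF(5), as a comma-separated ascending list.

1, 1, 2, 2

Write f(z) = z⁶ - 2z⁵ + z⁴ - 2z³ - 2z² + 2z + 2.
Roots in GF(5): f(0) = 2; f(1) = 0 → root; f(2) = 3; f(3) = 0 → root; f(4) = 4.
Linear factors from roots: (z - 1), (z + 2).
Complete factorization: f(z) = (z + 2)·(z - 1)·(z² - 2)·(z² + 2z - 2).
Factor degrees with multiplicity: 1 + 1 + 2 + 2 = 6.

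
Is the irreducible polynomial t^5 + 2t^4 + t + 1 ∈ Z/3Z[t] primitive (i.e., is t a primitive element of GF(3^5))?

Write f(t) = t^5 + 2t^4 + t + 1.
|GF(3^5)^×| = 3^5 − 1 = 242. Prime factorization: 242 = 2·11^2.
f is primitive ⇔ t has order 242 in GF(3)[t]/(f), i.e. t^(242/q) ≠ 1 for each prime q | 242.
t^(121) mod f = 2.
t^(22) mod f = t^4 + t^3 + 2t + 1.
None equal 1, so t has full order 242; f is primitive.

Yes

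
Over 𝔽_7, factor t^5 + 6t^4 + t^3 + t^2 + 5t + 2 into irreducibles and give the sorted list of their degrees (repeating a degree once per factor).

Write g(t) = t^5 + 6t^4 + t^3 + t^2 + 5t + 2.
Complete factorization: g(t) = (t^5 + 6t^4 + t^3 + t^2 + 5t + 2).
Factor degrees with multiplicity: 5 = 5.

5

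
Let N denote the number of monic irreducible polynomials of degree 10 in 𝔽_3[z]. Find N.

5880

x^(3^10) − x is the product of all monic irreducibles of degree dividing 10; Möbius inversion gives N = (1/10) Σ μ(10/d)·3^d.
Divisors of 10: 1, 2, 5, 10; μ(10/d) for each: 1, -1, -1, 1.
Σ = 3^1 − 3^2 − 3^5 + 3^10 = 58800.
N = 58800/10 = 5880.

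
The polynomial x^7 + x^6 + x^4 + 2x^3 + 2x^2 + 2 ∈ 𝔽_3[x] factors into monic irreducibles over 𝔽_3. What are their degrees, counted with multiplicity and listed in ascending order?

Write g(x) = x^7 + x^6 + x^4 + 2x^3 + 2x^2 + 2.
Roots in 𝔽_3: g(0) = 2; g(1) = 0 → root; g(2) = 0 → root.
Linear factors from roots: (x + 2), (x + 1).
Complete factorization: g(x) = (x + 1)·(x + 2)^2·(x^2 + 1)·(x^2 + 2x + 2).
Factor degrees with multiplicity: 1 + 1 + 1 + 2 + 2 = 7.

1, 1, 1, 2, 2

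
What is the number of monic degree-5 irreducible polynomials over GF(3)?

48

The number of monic irreducibles of degree 5 over GF(3) is (1/5)·Σ_{d∣5} μ(5/d) 3^d.
Divisors of 5: 1, 5; μ(5/d) for each: -1, 1.
Σ = − 3^1 + 3^5 = 240.
N = 240/5 = 48.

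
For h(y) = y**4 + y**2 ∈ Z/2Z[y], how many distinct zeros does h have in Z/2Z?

2

Evaluate at each of the 2 elements of Z/2Z:
h(0) = 0 → root; h(1) = 0 → root.
Roots: {0, 1}.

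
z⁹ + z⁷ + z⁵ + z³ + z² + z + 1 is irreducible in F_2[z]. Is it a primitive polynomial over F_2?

Yes

Write f(z) = z⁹ + z⁷ + z⁵ + z³ + z² + z + 1.
|GF(2^9)^×| = 2^9 − 1 = 511. Prime factorization: 511 = 7·73.
f is primitive ⇔ z has order 511 in GF(2)[z]/(f), i.e. z^(511/q) ≠ 1 for each prime q | 511.
z^(73) mod f = z⁸ + z⁶ + z⁵ + z⁴ + z² + 1.
z^(7) mod f = z⁷.
None equal 1, so z has full order 511; f is primitive.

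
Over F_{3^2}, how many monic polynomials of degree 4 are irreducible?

1620

By the necklace-counting formula, N_9(4) = (1/4) Σ_{d|4} μ(4/d)·9^d.
Divisors of 4: 1, 2, 4; μ(4/d) for each: 0, -1, 1.
Σ = − 9^2 + 9^4 = 6480.
N = 6480/4 = 1620.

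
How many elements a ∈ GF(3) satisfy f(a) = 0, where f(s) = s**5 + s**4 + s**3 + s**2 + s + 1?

2

Evaluate at each of the 3 elements of GF(3):
f(0) = 1; f(1) = 0 → root; f(2) = 0 → root.
Roots: {1, 2}.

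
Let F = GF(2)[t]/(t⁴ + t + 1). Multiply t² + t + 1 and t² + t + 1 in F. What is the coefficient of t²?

1

Multiply in GF(2)[t]: (t² + t + 1)·(t² + t + 1) = t⁴ + t² + 1.
Reduce using t⁴ ≡ t + 1 (mod t⁴ + t + 1).
Reduced: t² + t.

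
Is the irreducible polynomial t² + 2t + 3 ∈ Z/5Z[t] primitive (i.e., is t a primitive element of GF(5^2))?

Yes

Write f(t) = t² + 2t + 3.
|GF(5^2)^×| = 5^2 − 1 = 24. Prime factorization: 24 = 2^3·3.
f is primitive ⇔ t has order 24 in GF(5)[t]/(f), i.e. t^(24/q) ≠ 1 for each prime q | 24.
t^(12) mod f = 4.
t^(8) mod f = 4t + 1.
None equal 1, so t has full order 24; f is primitive.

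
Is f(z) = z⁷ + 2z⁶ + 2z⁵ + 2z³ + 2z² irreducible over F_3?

No

Check for roots in F_3: f(0) = 0 → root; f(1) = 0 → root; f(2) = 2.
f(0) = 0, so (z) divides f(z); f is reducible.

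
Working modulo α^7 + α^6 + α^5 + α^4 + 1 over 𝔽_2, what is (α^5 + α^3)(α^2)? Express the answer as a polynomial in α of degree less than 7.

Multiply in 𝔽_2[α]: (α^5 + α^3)·(α^2) = α^7 + α^5.
Reduce using α^7 ≡ α^6 + α^5 + α^4 + 1 (mod α^7 + α^6 + α^5 + α^4 + 1).
Reduced: α^6 + α^4 + 1.

α^6 + α^4 + 1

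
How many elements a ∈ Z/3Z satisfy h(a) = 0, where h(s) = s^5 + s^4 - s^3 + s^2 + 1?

2

Evaluate at each of the 3 elements of Z/3Z:
h(0) = 1; h(1) = 0 → root; h(2) = 0 → root.
Roots: {1, 2}.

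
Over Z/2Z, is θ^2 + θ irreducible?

Write g(θ) = θ^2 + θ.
Check for roots in Z/2Z: g(0) = 0 → root; g(1) = 0 → root.
g(0) = 0, so (θ) divides g(θ); g is reducible.

No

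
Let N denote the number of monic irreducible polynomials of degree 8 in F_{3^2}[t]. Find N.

By the necklace-counting formula, N_9(8) = (1/8) Σ_{d|8} μ(8/d)·9^d.
Divisors of 8: 1, 2, 4, 8; μ(8/d) for each: 0, 0, -1, 1.
Σ = − 9^4 + 9^8 = 43040160.
N = 43040160/8 = 5380020.

5380020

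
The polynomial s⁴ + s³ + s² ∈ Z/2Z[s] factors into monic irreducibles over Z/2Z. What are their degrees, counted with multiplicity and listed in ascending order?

1, 1, 2

Write f(s) = s⁴ + s³ + s².
Roots in Z/2Z: f(0) = 0 → root; f(1) = 1.
Linear factors from roots: (s).
Complete factorization: f(s) = (s)^2·(s² + s + 1).
Factor degrees with multiplicity: 1 + 1 + 2 = 4.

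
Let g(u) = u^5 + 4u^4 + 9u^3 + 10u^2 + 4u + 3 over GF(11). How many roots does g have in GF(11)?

Evaluate at each of the 11 elements of GF(11):
g(0) = 3; g(1) = 9; g(2) = 10; g(3) = 2; g(4) = 9; g(5) = 5; g(6) = 1; g(7) = 0 → root; g(8) = 7; g(9) = 6; g(10) = 3.
Roots: {7}.

1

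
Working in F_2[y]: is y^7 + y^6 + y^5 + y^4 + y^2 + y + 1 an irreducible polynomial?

Yes

Write g(y) = y^7 + y^6 + y^5 + y^4 + y^2 + y + 1.
Check for roots in F_2: g(0) = 1; g(1) = 1.
No roots, so no linear factors.
Monic irreducibles of degree 2 over GF(2): y^2 + y + 1.
None of them divide g (all give nonzero remainder).
Monic irreducibles of degree 3 over GF(2): y^3 + y + 1, y^3 + y^2 + 1.
None of them divide g (all give nonzero remainder).
No irreducible factor of degree ≤ 3 exists, so g is irreducible over GF(2).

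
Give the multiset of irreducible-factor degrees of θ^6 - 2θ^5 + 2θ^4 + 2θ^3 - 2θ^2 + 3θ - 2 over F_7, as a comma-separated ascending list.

Write h(θ) = θ^6 - 2θ^5 + 2θ^4 + 2θ^3 - 2θ^2 + 3θ - 2.
Linear factors from roots: (θ - 3).
Complete factorization: h(θ) = (θ - 3)·(θ^2 + θ + 3)·(θ^3 + 2θ + 1).
Factor degrees with multiplicity: 1 + 2 + 3 = 6.

1, 2, 3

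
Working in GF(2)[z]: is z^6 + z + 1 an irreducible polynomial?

Yes

Write h(z) = z^6 + z + 1.
Check for roots in GF(2): h(0) = 1; h(1) = 1.
No roots, so no linear factors.
Monic irreducibles of degree 2 over GF(2): z^2 + z + 1.
None of them divide h (all give nonzero remainder).
Monic irreducibles of degree 3 over GF(2): z^3 + z + 1, z^3 + z^2 + 1.
None of them divide h (all give nonzero remainder).
No irreducible factor of degree ≤ 3 exists, so h is irreducible over GF(2).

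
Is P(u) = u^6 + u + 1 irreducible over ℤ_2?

Yes

Check for roots in ℤ_2: P(0) = 1; P(1) = 1.
No roots, so no linear factors.
Monic irreducibles of degree 2 over GF(2): u^2 + u + 1.
None of them divide P (all give nonzero remainder).
Monic irreducibles of degree 3 over GF(2): u^3 + u + 1, u^3 + u^2 + 1.
None of them divide P (all give nonzero remainder).
No irreducible factor of degree ≤ 3 exists, so P is irreducible over GF(2).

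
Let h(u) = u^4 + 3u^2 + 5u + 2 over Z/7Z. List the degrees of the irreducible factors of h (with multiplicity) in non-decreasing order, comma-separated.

Complete factorization: h(u) = (u^4 + 3u^2 + 5u + 2).
Factor degrees with multiplicity: 4 = 4.

4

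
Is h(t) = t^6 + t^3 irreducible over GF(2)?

No

Check for roots in GF(2): h(0) = 0 → root; h(1) = 0 → root.
h(0) = 0, so (t) divides h(t); h is reducible.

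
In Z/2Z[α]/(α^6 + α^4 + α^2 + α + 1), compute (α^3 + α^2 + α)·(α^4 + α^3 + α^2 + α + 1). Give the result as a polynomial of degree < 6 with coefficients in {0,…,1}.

Multiply in Z/2Z[α]: (α^3 + α^2 + α)·(α^4 + α^3 + α^2 + α + 1) = α^7 + α^5 + α^4 + α^3 + α.
Reduce using α^6 ≡ α^4 + α^2 + α + 1 (mod α^6 + α^4 + α^2 + α + 1).
Reduced: α^4 + α^2.

α^4 + α^2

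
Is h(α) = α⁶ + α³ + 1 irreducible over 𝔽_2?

Check for roots in 𝔽_2: h(0) = 1; h(1) = 1.
No roots, so no linear factors.
Monic irreducibles of degree 2 over GF(2): α² + α + 1.
None of them divide h (all give nonzero remainder).
Monic irreducibles of degree 3 over GF(2): α³ + α + 1, α³ + α² + 1.
None of them divide h (all give nonzero remainder).
No irreducible factor of degree ≤ 3 exists, so h is irreducible over GF(2).

Yes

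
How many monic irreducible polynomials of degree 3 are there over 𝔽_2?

x^(2^3) − x is the product of all monic irreducibles of degree dividing 3; Möbius inversion gives N = (1/3) Σ μ(3/d)·2^d.
Divisors of 3: 1, 3; μ(3/d) for each: -1, 1.
Σ = − 2^1 + 2^3 = 6.
N = 6/3 = 2.

2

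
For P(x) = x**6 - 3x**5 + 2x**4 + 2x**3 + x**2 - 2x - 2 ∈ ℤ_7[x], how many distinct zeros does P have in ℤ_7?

Evaluate at each of the 7 elements of ℤ_7:
P(0) = 5; P(1) = 6; P(2) = 0 → root; P(3) = 0 → root; P(4) = 4; P(5) = 0 → root; P(6) = 5.
Roots: {2, 3, 5}.

3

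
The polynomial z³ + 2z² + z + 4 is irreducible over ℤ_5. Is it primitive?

Write f(z) = z³ + 2z² + z + 4.
|GF(5^3)^×| = 5^3 − 1 = 124. Prime factorization: 124 = 2^2·31.
f is primitive ⇔ z has order 124 in GF(5)[z]/(f), i.e. z^(124/q) ≠ 1 for each prime q | 124.
z^(62) mod f = 1
z^(4) mod f = 3z² + 3z + 3.
Since z^(62) = 1, the order of z divides 62 < 124; not primitive.

No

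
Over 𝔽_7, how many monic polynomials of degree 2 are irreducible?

The number of monic irreducibles of degree 2 over GF(7) is (1/2)·Σ_{d∣2} μ(2/d) 7^d.
Divisors of 2: 1, 2; μ(2/d) for each: -1, 1.
Σ = − 7^1 + 7^2 = 42.
N = 42/2 = 21.

21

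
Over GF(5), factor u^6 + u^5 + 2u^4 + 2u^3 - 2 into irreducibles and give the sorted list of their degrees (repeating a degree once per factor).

3, 3

Write f(u) = u^6 + u^5 + 2u^4 + 2u^3 - 2.
Roots in GF(5): f(0) = 3; f(1) = 4; f(2) = 2; f(3) = 1; f(4) = 3.
Complete factorization: f(u) = (u^3 - 2u - 2)·(u^3 + u^2 - u + 1).
Factor degrees with multiplicity: 3 + 3 = 6.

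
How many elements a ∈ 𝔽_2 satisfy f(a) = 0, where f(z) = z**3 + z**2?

Evaluate at each of the 2 elements of 𝔽_2:
f(0) = 0 → root; f(1) = 0 → root.
Roots: {0, 1}.

2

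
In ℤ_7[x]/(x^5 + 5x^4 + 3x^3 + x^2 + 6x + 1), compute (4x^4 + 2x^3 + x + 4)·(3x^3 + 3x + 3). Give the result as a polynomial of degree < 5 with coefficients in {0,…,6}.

Multiply in ℤ_7[x]: (4x^4 + 2x^3 + x + 4)·(3x^3 + 3x + 3) = 5x^7 + 6x^6 + 5x^5 + 4x^3 + 3x^2 + x + 5.
Reduce using x^5 ≡ 2x^4 + 4x^3 + 6x^2 + x + 6 (mod x^5 + 5x^4 + 3x^3 + x^2 + 6x + 1).
Reduced: 5x^4 + 4x^3 + 6x^2 + 4.

5x^4 + 4x^3 + 6x^2 + 4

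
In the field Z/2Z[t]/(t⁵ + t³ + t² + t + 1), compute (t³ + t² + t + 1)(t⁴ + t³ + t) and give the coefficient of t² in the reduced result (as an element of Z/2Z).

1

Multiply in Z/2Z[t]: (t³ + t² + t + 1)·(t⁴ + t³ + t) = t⁷ + t⁴ + t² + t.
Reduce using t⁵ ≡ t³ + t² + t + 1 (mod t⁵ + t³ + t² + t + 1).
Reduced: t² + 1.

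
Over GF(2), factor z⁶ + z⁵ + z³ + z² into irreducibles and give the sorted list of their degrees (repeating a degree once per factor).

1, 1, 1, 1, 2

Write g(z) = z⁶ + z⁵ + z³ + z².
Roots in GF(2): g(0) = 0 → root; g(1) = 0 → root.
Linear factors from roots: (z), (z + 1).
Complete factorization: g(z) = (z)^2·(z + 1)^2·(z² + z + 1).
Factor degrees with multiplicity: 1 + 1 + 1 + 1 + 2 = 6.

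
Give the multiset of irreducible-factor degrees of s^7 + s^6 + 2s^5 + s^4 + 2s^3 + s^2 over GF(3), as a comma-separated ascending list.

1, 1, 2, 3

Write g(s) = s^7 + s^6 + 2s^5 + s^4 + 2s^3 + s^2.
Roots in GF(3): g(0) = 0 → root; g(1) = 2; g(2) = 1.
Linear factors from roots: (s).
Complete factorization: g(s) = (s)^2·(s^2 + 2s + 2)·(s^3 + 2s^2 + 2s + 2).
Factor degrees with multiplicity: 1 + 1 + 2 + 3 = 7.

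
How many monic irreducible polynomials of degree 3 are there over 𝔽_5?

40

The number of monic irreducibles of degree 3 over GF(5) is (1/3)·Σ_{d∣3} μ(3/d) 5^d.
Divisors of 3: 1, 3; μ(3/d) for each: -1, 1.
Σ = − 5^1 + 5^3 = 120.
N = 120/3 = 40.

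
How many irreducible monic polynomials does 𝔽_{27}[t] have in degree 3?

x^(27^3) − x is the product of all monic irreducibles of degree dividing 3; Möbius inversion gives N = (1/3) Σ μ(3/d)·27^d.
Divisors of 3: 1, 3; μ(3/d) for each: -1, 1.
Σ = − 27^1 + 27^3 = 19656.
N = 19656/3 = 6552.

6552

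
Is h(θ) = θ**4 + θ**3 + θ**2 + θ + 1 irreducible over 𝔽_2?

Yes

Check for roots in 𝔽_2: h(0) = 1; h(1) = 1.
No roots, so no linear factors.
Monic irreducibles of degree 2 over GF(2): θ**2 + θ + 1.
None of them divide h (all give nonzero remainder).
No irreducible factor of degree ≤ 2 exists, so h is irreducible over GF(2).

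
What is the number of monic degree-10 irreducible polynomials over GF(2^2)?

104754

Gauss's count: N_{4}(10) = (1/10) Σ_{d|10} μ(10/d)·4^d.
Divisors of 10: 1, 2, 5, 10; μ(10/d) for each: 1, -1, -1, 1.
Σ = 4^1 − 4^2 − 4^5 + 4^10 = 1047540.
N = 1047540/10 = 104754.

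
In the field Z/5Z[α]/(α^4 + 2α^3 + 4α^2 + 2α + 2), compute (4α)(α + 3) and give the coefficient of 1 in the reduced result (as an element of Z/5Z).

Multiply in Z/5Z[α]: (4α)·(α + 3) = 4α^2 + 2α.
Reduced: 4α^2 + 2α.

0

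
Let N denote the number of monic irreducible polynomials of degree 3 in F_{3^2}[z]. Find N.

240

By the necklace-counting formula, N_9(3) = (1/3) Σ_{d|3} μ(3/d)·9^d.
Divisors of 3: 1, 3; μ(3/d) for each: -1, 1.
Σ = − 9^1 + 9^3 = 720.
N = 720/3 = 240.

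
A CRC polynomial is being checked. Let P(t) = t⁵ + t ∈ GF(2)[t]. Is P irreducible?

No

Check for roots in GF(2): P(0) = 0 → root; P(1) = 0 → root.
P(0) = 0, so (t) divides P(t); P is reducible.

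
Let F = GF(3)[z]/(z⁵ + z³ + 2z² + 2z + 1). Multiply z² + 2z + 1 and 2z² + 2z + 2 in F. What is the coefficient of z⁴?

Multiply in GF(3)[z]: (z² + 2z + 1)·(2z² + 2z + 2) = 2z⁴ + 2z² + 2.
Reduced: 2z⁴ + 2z² + 2.

2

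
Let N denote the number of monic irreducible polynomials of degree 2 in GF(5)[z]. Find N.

x^(5^2) − x is the product of all monic irreducibles of degree dividing 2; Möbius inversion gives N = (1/2) Σ μ(2/d)·5^d.
Divisors of 2: 1, 2; μ(2/d) for each: -1, 1.
Σ = − 5^1 + 5^2 = 20.
N = 20/2 = 10.

10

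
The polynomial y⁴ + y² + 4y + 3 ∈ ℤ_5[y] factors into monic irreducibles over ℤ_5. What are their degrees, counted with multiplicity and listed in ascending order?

Write g(y) = y⁴ + y² + 4y + 3.
Roots in ℤ_5: g(0) = 3; g(1) = 4; g(2) = 1; g(3) = 0 → root; g(4) = 1.
Linear factors from roots: (y + 2).
Complete factorization: g(y) = (y + 2)·(y³ + 3y² + 4).
Factor degrees with multiplicity: 1 + 3 = 4.

1, 3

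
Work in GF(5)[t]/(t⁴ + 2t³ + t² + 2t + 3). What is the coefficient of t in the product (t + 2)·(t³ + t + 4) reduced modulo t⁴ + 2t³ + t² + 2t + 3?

Multiply in GF(5)[t]: (t + 2)·(t³ + t + 4) = t⁴ + 2t³ + t² + t + 3.
Reduce using t⁴ ≡ 3t³ + 4t² + 3t + 2 (mod t⁴ + 2t³ + t² + 2t + 3).
Reduced: 4t.

4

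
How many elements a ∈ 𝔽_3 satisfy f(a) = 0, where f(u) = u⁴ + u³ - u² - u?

Evaluate at each of the 3 elements of 𝔽_3:
f(0) = 0 → root; f(1) = 0 → root; f(2) = 0 → root.
Roots: {0, 1, 2}.

3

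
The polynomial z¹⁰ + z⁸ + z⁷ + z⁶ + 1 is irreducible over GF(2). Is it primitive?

Write f(z) = z¹⁰ + z⁸ + z⁷ + z⁶ + 1.
|GF(2^10)^×| = 2^10 − 1 = 1023. Prime factorization: 1023 = 3·11·31.
f is primitive ⇔ z has order 1023 in GF(2)[z]/(f), i.e. z^(1023/q) ≠ 1 for each prime q | 1023.
z^(341) mod f = 1
z^(93) mod f = z⁵ + z⁴ + 1.
z^(33) mod f = z⁹ + z⁷ + z⁶ + z³ + z² + z.
Since z^(341) = 1, the order of z divides 341 < 1023; not primitive.

No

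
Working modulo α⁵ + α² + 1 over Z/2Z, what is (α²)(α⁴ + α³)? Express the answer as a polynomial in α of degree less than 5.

α^3 + α^2 + α + 1

Multiply in Z/2Z[α]: (α²)·(α⁴ + α³) = α⁶ + α⁵.
Reduce using α⁵ ≡ α² + 1 (mod α⁵ + α² + 1).
Reduced: α³ + α² + α + 1.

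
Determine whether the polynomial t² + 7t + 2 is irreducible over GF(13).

Yes

Write P(t) = t² + 7t + 2.
Check each element of GF(13) for a root: P(0)=2, P(1)=10, P(2)=7, P(3)=6, P(4)=7, P(5)=10, P(6)=2, P(7)=9, P(8)=5, P(9)=3, P(10)=3, P(11)=5, P(12)=9.
No roots. A degree-2 polynomial over a field with no linear factor is irreducible.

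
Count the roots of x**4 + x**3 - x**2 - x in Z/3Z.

Write P(x) = x**4 + x**3 - x**2 - x.
Evaluate at each of the 3 elements of Z/3Z:
P(0) = 0 → root; P(1) = 0 → root; P(2) = 0 → root.
Roots: {0, 1, 2}.

3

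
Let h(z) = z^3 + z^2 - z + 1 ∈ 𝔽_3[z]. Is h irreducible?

Check for roots in 𝔽_3: h(0) = 1; h(1) = 2; h(2) = 2.
No roots. A degree-3 polynomial over a field with no linear factor is irreducible.

Yes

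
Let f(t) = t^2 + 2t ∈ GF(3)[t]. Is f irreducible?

No

Check for roots in GF(3): f(0) = 0 → root; f(1) = 0 → root; f(2) = 2.
f(0) = 0, so (t) divides f(t); f is reducible.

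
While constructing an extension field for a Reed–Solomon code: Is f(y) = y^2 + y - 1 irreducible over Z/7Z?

Yes

Check for roots in Z/7Z: f(0) = 6; f(1) = 1; f(2) = 5; f(3) = 4; f(4) = 5; f(5) = 1; f(6) = 6.
No roots. A degree-2 polynomial over a field with no linear factor is irreducible.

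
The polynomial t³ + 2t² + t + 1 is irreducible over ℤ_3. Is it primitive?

Yes

Write f(t) = t³ + 2t² + t + 1.
|GF(3^3)^×| = 3^3 − 1 = 26. Prime factorization: 26 = 2·13.
f is primitive ⇔ t has order 26 in GF(3)[t]/(f), i.e. t^(26/q) ≠ 1 for each prime q | 26.
t^(13) mod f = 2.
t^(2) mod f = t².
None equal 1, so t has full order 26; f is primitive.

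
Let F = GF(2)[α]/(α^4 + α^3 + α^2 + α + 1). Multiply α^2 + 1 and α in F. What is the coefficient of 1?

0

Multiply in GF(2)[α]: (α^2 + 1)·(α) = α^3 + α.
Reduced: α^3 + α.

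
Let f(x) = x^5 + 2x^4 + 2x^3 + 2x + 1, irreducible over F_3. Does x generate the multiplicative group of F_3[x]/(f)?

Yes

|GF(3^5)^×| = 3^5 − 1 = 242. Prime factorization: 242 = 2·11^2.
f is primitive ⇔ x has order 242 in GF(3)[x]/(f), i.e. x^(242/q) ≠ 1 for each prime q | 242.
x^(121) mod f = 2.
x^(22) mod f = x^4 + x.
None equal 1, so x has full order 242; f is primitive.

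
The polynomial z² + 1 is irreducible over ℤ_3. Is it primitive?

No

Write f(z) = z² + 1.
|GF(3^2)^×| = 3^2 − 1 = 8. Prime factorization: 8 = 2^3.
f is primitive ⇔ z has order 8 in GF(3)[z]/(f), i.e. z^(8/q) ≠ 1 for each prime q | 8.
z^(4) mod f = 1
Since z^(4) = 1, the order of z divides 4 < 8; not primitive.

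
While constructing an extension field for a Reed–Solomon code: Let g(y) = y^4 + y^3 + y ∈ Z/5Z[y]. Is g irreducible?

No

Check for roots in Z/5Z: g(0) = 0 → root; g(1) = 3; g(2) = 1; g(3) = 1; g(4) = 4.
g(0) = 0, so (y) divides g(y); g is reducible.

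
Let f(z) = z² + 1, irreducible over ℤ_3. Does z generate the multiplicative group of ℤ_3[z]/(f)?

|GF(3^2)^×| = 3^2 − 1 = 8. Prime factorization: 8 = 2^3.
f is primitive ⇔ z has order 8 in GF(3)[z]/(f), i.e. z^(8/q) ≠ 1 for each prime q | 8.
z^(4) mod f = 1
Since z^(4) = 1, the order of z divides 4 < 8; not primitive.

No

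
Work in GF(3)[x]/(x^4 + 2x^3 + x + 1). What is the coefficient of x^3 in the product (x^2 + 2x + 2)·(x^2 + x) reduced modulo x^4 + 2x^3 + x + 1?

Multiply in GF(3)[x]: (x^2 + 2x + 2)·(x^2 + x) = x^4 + x^2 + 2x.
Reduce using x^4 ≡ x^3 + 2x + 2 (mod x^4 + 2x^3 + x + 1).
Reduced: x^3 + x^2 + x + 2.

1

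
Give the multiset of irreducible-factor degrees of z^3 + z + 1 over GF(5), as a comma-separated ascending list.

Write f(z) = z^3 + z + 1.
Roots in GF(5): f(0) = 1; f(1) = 3; f(2) = 1; f(3) = 1; f(4) = 4.
Complete factorization: f(z) = (z^3 + z + 1).
Factor degrees with multiplicity: 3 = 3.

3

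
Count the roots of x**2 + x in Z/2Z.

Write h(x) = x**2 + x.
Evaluate at each of the 2 elements of Z/2Z:
h(0) = 0 → root; h(1) = 0 → root.
Roots: {0, 1}.

2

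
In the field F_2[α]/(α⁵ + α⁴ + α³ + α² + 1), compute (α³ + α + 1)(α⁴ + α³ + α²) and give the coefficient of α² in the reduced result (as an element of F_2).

1

Multiply in F_2[α]: (α³ + α + 1)·(α⁴ + α³ + α²) = α⁷ + α⁶ + α².
Reduce using α⁵ ≡ α⁴ + α³ + α² + 1 (mod α⁵ + α⁴ + α³ + α² + 1).
Reduced: α³ + α² + 1.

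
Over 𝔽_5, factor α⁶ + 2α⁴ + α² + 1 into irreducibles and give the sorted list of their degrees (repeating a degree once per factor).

1, 1, 2, 2

Write h(α) = α⁶ + 2α⁴ + α² + 1.
Roots in 𝔽_5: h(0) = 1; h(1) = 0 → root; h(2) = 1; h(3) = 1; h(4) = 0 → root.
Linear factors from roots: (α + 4), (α + 1).
Complete factorization: h(α) = (α + 1)·(α + 4)·(α² + α + 2)·(α² + 4α + 2).
Factor degrees with multiplicity: 1 + 1 + 2 + 2 = 6.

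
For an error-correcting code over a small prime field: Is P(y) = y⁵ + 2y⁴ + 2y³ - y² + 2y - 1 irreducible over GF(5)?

No

Check for roots in GF(5): P(0) = 4; P(1) = 0 → root; P(2) = 4; P(3) = 0 → root; P(4) = 0 → root.
P(1) = 0, so (y − 1) divides P(y); P is reducible.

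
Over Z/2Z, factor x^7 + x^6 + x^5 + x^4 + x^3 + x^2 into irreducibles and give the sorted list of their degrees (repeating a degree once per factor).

Write g(x) = x^7 + x^6 + x^5 + x^4 + x^3 + x^2.
Roots in Z/2Z: g(0) = 0 → root; g(1) = 0 → root.
Linear factors from roots: (x), (x + 1).
Complete factorization: g(x) = (x + 1)·(x)^2·(x^2 + x + 1)^2.
Factor degrees with multiplicity: 1 + 1 + 1 + 2 + 2 = 7.

1, 1, 1, 2, 2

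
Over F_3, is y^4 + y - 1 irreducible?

Write h(y) = y^4 + y - 1.
Check for roots in F_3: h(0) = 2; h(1) = 1; h(2) = 2.
No roots, so no linear factors.
Monic irreducibles of degree 2 over GF(3): y^2 + 1, y^2 + y - 1, y^2 - y - 1.
None of them divide h (all give nonzero remainder).
No irreducible factor of degree ≤ 2 exists, so h is irreducible over GF(3).

Yes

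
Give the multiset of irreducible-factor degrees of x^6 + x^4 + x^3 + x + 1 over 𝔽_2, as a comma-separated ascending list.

6

Write h(x) = x^6 + x^4 + x^3 + x + 1.
Roots in 𝔽_2: h(0) = 1; h(1) = 1.
Complete factorization: h(x) = (x^6 + x^4 + x^3 + x + 1).
Factor degrees with multiplicity: 6 = 6.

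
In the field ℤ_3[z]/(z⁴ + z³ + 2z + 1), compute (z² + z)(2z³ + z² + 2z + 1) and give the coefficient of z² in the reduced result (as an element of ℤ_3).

Multiply in ℤ_3[z]: (z² + z)·(2z³ + z² + 2z + 1) = 2z⁵ + z.
Reduce using z⁴ ≡ 2z³ + z + 2 (mod z⁴ + z³ + 2z + 1).
Reduced: 2z³ + 2z² + 2.

2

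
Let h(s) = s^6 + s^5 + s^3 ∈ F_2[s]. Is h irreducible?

Check for roots in F_2: h(0) = 0 → root; h(1) = 1.
h(0) = 0, so (s) divides h(s); h is reducible.

No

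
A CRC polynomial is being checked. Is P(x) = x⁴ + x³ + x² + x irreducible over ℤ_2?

No

Check for roots in ℤ_2: P(0) = 0 → root; P(1) = 0 → root.
P(0) = 0, so (x) divides P(x); P is reducible.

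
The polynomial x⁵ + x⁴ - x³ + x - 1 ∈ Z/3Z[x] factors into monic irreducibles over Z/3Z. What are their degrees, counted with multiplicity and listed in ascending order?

2, 3

Write f(x) = x⁵ + x⁴ - x³ + x - 1.
Roots in Z/3Z: f(0) = 2; f(1) = 1; f(2) = 2.
Complete factorization: f(x) = (x² + 1)·(x³ + x² + x - 1).
Factor degrees with multiplicity: 2 + 3 = 5.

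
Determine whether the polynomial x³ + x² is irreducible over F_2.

Write h(x) = x³ + x².
Check for roots in F_2: h(0) = 0 → root; h(1) = 0 → root.
h(0) = 0, so (x) divides h(x); h is reducible.

No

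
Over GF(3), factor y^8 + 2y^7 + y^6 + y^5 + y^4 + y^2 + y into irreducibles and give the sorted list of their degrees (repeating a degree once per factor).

1, 1, 1, 2, 3

Write h(y) = y^8 + 2y^7 + y^6 + y^5 + y^4 + y^2 + y.
Roots in GF(3): h(0) = 0 → root; h(1) = 2; h(2) = 0 → root.
Linear factors from roots: (y), (y + 1).
Complete factorization: h(y) = (y)·(y + 1)^2·(y^2 + 1)·(y^3 + 2y + 1).
Factor degrees with multiplicity: 1 + 1 + 1 + 2 + 3 = 8.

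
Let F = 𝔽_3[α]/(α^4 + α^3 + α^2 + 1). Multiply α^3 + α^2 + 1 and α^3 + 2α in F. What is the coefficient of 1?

Multiply in 𝔽_3[α]: (α^3 + α^2 + 1)·(α^3 + 2α) = α^6 + α^5 + 2α^4 + 2α.
Reduce using α^4 ≡ 2α^3 + 2α^2 + 2 (mod α^4 + α^3 + α^2 + 1).
Reduced: 2α^3 + α^2 + 2α + 2.

2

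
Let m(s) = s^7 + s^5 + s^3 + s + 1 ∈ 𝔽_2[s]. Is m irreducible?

Check for roots in 𝔽_2: m(0) = 1; m(1) = 1.
No roots, so no linear factors.
Monic irreducibles of degree 2 over GF(2): s^2 + s + 1.
None of them divide m (all give nonzero remainder).
Monic irreducibles of degree 3 over GF(2): s^3 + s + 1, s^3 + s^2 + 1.
None of them divide m (all give nonzero remainder).
No irreducible factor of degree ≤ 3 exists, so m is irreducible over GF(2).

Yes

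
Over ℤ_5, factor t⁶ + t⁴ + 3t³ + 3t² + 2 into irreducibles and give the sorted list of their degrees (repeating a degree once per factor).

1, 1, 1, 1, 2

Write g(t) = t⁶ + t⁴ + 3t³ + 3t² + 2.
Roots in ℤ_5: g(0) = 2; g(1) = 0 → root; g(2) = 3; g(3) = 0 → root; g(4) = 4.
Linear factors from roots: (t + 4), (t + 2).
Complete factorization: g(t) = (t + 2)^2·(t + 4)^2·(t² + 3t + 3).
Factor degrees with multiplicity: 1 + 1 + 1 + 1 + 2 = 6.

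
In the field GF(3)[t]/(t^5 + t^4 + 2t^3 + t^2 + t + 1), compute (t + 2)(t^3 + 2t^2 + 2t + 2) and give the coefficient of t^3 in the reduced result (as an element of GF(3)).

1

Multiply in GF(3)[t]: (t + 2)·(t^3 + 2t^2 + 2t + 2) = t^4 + t^3 + 1.
Reduced: t^4 + t^3 + 1.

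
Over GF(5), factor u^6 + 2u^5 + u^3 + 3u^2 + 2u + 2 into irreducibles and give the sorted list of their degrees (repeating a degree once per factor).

Write h(u) = u^6 + 2u^5 + u^3 + 3u^2 + 2u + 2.
Roots in GF(5): h(0) = 2; h(1) = 1; h(2) = 4; h(3) = 2; h(4) = 1.
Complete factorization: h(u) = (u^6 + 2u^5 + u^3 + 3u^2 + 2u + 2).
Factor degrees with multiplicity: 6 = 6.

6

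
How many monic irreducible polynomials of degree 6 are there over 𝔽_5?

2580

The number of monic irreducibles of degree 6 over GF(5) is (1/6)·Σ_{d∣6} μ(6/d) 5^d.
Divisors of 6: 1, 2, 3, 6; μ(6/d) for each: 1, -1, -1, 1.
Σ = 5^1 − 5^2 − 5^3 + 5^6 = 15480.
N = 15480/6 = 2580.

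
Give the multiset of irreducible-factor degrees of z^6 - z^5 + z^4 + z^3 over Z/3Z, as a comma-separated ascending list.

1, 1, 1, 3

Write f(z) = z^6 - z^5 + z^4 + z^3.
Roots in Z/3Z: f(0) = 0 → root; f(1) = 2; f(2) = 2.
Linear factors from roots: (z).
Complete factorization: f(z) = (z)^3·(z^3 - z^2 + z + 1).
Factor degrees with multiplicity: 1 + 1 + 1 + 3 = 6.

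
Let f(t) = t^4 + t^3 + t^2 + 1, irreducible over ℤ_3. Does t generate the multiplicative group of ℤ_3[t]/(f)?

|GF(3^4)^×| = 3^4 − 1 = 80. Prime factorization: 80 = 2^4·5.
f is primitive ⇔ t has order 80 in GF(3)[t]/(f), i.e. t^(80/q) ≠ 1 for each prime q | 80.
t^(40) mod f = 1
t^(16) mod f = 2t^3 + t^2 + t.
Since t^(40) = 1, the order of t divides 40 < 80; not primitive.

No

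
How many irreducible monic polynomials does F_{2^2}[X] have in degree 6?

670

Gauss's count: N_{4}(6) = (1/6) Σ_{d|6} μ(6/d)·4^d.
Divisors of 6: 1, 2, 3, 6; μ(6/d) for each: 1, -1, -1, 1.
Σ = 4^1 − 4^2 − 4^3 + 4^6 = 4020.
N = 4020/6 = 670.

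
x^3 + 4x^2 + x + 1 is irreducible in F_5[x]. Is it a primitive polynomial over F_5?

Write f(x) = x^3 + 4x^2 + x + 1.
|GF(5^3)^×| = 5^3 − 1 = 124. Prime factorization: 124 = 2^2·31.
f is primitive ⇔ x has order 124 in GF(5)[x]/(f), i.e. x^(124/q) ≠ 1 for each prime q | 124.
x^(62) mod f = 1
x^(4) mod f = 3x + 4.
Since x^(62) = 1, the order of x divides 62 < 124; not primitive.

No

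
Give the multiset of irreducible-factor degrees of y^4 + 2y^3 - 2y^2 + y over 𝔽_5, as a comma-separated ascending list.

1, 1, 2

Write h(y) = y^4 + 2y^3 - 2y^2 + y.
Roots in 𝔽_5: h(0) = 0 → root; h(1) = 2; h(2) = 1; h(3) = 0 → root; h(4) = 1.
Linear factors from roots: (y), (y + 2).
Complete factorization: h(y) = (y)·(y + 2)·(y^2 - 2).
Factor degrees with multiplicity: 1 + 1 + 2 = 4.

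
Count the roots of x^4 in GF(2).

Write f(x) = x^4.
Evaluate at each of the 2 elements of GF(2):
f(0) = 0 → root; f(1) = 1.
Roots: {0}.

1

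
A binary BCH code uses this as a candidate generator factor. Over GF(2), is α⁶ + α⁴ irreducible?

Write P(α) = α⁶ + α⁴.
Check for roots in GF(2): P(0) = 0 → root; P(1) = 0 → root.
P(0) = 0, so (α) divides P(α); P is reducible.

No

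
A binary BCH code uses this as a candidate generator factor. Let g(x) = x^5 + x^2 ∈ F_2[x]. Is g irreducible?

Check for roots in F_2: g(0) = 0 → root; g(1) = 0 → root.
g(0) = 0, so (x) divides g(x); g is reducible.

No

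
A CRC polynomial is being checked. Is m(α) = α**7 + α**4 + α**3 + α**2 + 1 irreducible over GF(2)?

Check for roots in GF(2): m(0) = 1; m(1) = 1.
No roots, so no linear factors.
Monic irreducibles of degree 2 over GF(2): α**2 + α + 1.
None of them divide m (all give nonzero remainder).
Monic irreducibles of degree 3 over GF(2): α**3 + α + 1, α**3 + α**2 + 1.
None of them divide m (all give nonzero remainder).
No irreducible factor of degree ≤ 3 exists, so m is irreducible over GF(2).

Yes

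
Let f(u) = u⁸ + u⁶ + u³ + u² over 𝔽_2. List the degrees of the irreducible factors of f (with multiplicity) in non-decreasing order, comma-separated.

1, 1, 1, 2, 3

Roots in 𝔽_2: f(0) = 0 → root; f(1) = 0 → root.
Linear factors from roots: (u), (u + 1).
Complete factorization: f(u) = (u + 1)·(u)^2·(u² + u + 1)·(u³ + u + 1).
Factor degrees with multiplicity: 1 + 1 + 1 + 2 + 3 = 8.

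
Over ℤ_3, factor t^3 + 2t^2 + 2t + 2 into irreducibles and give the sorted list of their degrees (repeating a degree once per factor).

3

Write g(t) = t^3 + 2t^2 + 2t + 2.
Roots in ℤ_3: g(0) = 2; g(1) = 1; g(2) = 1.
Complete factorization: g(t) = (t^3 + 2t^2 + 2t + 2).
Factor degrees with multiplicity: 3 = 3.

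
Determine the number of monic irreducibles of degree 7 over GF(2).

Gauss's count: N_{2}(7) = (1/7) Σ_{d|7} μ(7/d)·2^d.
Divisors of 7: 1, 7; μ(7/d) for each: -1, 1.
Σ = − 2^1 + 2^7 = 126.
N = 126/7 = 18.

18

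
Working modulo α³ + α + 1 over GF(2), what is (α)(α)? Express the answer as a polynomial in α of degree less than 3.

α^2

Multiply in GF(2)[α]: (α)·(α) = α².
Reduced: α².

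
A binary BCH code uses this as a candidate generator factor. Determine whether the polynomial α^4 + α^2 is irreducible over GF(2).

No

Write m(α) = α^4 + α^2.
Check for roots in GF(2): m(0) = 0 → root; m(1) = 0 → root.
m(0) = 0, so (α) divides m(α); m is reducible.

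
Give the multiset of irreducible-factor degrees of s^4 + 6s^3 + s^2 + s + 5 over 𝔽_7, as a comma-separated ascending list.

Write g(s) = s^4 + 6s^3 + s^2 + s + 5.
Linear factors from roots: (s + 6), (s + 3), (s + 1).
Complete factorization: g(s) = (s + 1)·(s + 6)·(s + 3)^2.
Factor degrees with multiplicity: 1 + 1 + 1 + 1 = 4.

1, 1, 1, 1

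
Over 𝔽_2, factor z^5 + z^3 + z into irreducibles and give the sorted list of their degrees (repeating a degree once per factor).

1, 2, 2

Write g(z) = z^5 + z^3 + z.
Roots in 𝔽_2: g(0) = 0 → root; g(1) = 1.
Linear factors from roots: (z).
Complete factorization: g(z) = (z)·(z^2 + z + 1)^2.
Factor degrees with multiplicity: 1 + 2 + 2 = 5.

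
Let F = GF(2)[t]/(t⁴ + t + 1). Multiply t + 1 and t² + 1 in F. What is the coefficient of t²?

Multiply in GF(2)[t]: (t + 1)·(t² + 1) = t³ + t² + t + 1.
Reduced: t³ + t² + t + 1.

1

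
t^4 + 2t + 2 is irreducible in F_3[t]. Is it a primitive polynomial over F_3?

Write f(t) = t^4 + 2t + 2.
|GF(3^4)^×| = 3^4 − 1 = 80. Prime factorization: 80 = 2^4·5.
f is primitive ⇔ t has order 80 in GF(3)[t]/(f), i.e. t^(80/q) ≠ 1 for each prime q | 80.
t^(40) mod f = 2.
t^(16) mod f = t^3 + 2t + 2.
None equal 1, so t has full order 80; f is primitive.

Yes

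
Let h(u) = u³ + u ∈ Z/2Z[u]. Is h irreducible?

No

Check for roots in Z/2Z: h(0) = 0 → root; h(1) = 0 → root.
h(0) = 0, so (u) divides h(u); h is reducible.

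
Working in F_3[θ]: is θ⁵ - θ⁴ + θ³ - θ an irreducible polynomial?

Write f(θ) = θ⁵ - θ⁴ + θ³ - θ.
Check for roots in F_3: f(0) = 0 → root; f(1) = 0 → root; f(2) = 1.
f(0) = 0, so (θ) divides f(θ); f is reducible.

No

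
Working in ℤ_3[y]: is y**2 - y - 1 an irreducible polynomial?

Write m(y) = y**2 - y - 1.
Check for roots in ℤ_3: m(0) = 2; m(1) = 2; m(2) = 1.
No roots. A degree-2 polynomial over a field with no linear factor is irreducible.

Yes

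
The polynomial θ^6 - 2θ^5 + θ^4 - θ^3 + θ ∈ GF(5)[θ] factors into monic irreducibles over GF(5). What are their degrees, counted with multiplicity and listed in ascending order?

Write g(θ) = θ^6 - 2θ^5 + θ^4 - θ^3 + θ.
Roots in GF(5): g(0) = 0 → root; g(1) = 0 → root; g(2) = 0 → root; g(3) = 0 → root; g(4) = 4.
Linear factors from roots: (θ), (θ - 1), (θ - 2), (θ + 2).
Complete factorization: g(θ) = (θ)·(θ - 2)·(θ - 1)·(θ + 2)^3.
Factor degrees with multiplicity: 1 + 1 + 1 + 1 + 1 + 1 = 6.

1, 1, 1, 1, 1, 1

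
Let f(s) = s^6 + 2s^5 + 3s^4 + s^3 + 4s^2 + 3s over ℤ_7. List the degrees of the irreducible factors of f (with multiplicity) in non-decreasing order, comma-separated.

1, 1, 1, 3

Linear factors from roots: (s), (s + 6).
Complete factorization: f(s) = (s)·(s + 6)^2·(s^3 + 4s^2 + 3s + 3).
Factor degrees with multiplicity: 1 + 1 + 1 + 3 = 6.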